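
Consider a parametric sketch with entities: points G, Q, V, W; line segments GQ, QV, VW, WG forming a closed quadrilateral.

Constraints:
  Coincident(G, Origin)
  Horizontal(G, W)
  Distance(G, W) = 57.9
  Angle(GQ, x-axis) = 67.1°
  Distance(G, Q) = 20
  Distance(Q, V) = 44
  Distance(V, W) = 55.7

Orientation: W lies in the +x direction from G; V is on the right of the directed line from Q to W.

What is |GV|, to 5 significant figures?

26.921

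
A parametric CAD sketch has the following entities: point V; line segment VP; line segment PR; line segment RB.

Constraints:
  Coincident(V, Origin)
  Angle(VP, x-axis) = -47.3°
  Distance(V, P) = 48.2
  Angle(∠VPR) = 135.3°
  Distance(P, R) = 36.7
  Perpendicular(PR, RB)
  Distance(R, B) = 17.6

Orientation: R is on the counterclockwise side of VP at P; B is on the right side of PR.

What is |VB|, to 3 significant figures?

87.7

V is at the origin; VP runs at -47.3° with length 48.2, so P = 48.2·(cos -47.3°, sin -47.3°) = (32.7, -35.4). ∠VPR = 135.3°, so PR runs at -47.3° + (180° − 135.3°) = -2.60° from the x-axis; with |PR| = 36.7, R = P + 36.7·(cos -2.60°, sin -2.60°) = (69.3, -37.1). PR is perpendicular to RB; with |RB| = 17.6 on the right of PR, B = R + 17.6·(-0.0454, -0.999) = (68.6, -54.7). Then |VB| = |B − V| = 87.7.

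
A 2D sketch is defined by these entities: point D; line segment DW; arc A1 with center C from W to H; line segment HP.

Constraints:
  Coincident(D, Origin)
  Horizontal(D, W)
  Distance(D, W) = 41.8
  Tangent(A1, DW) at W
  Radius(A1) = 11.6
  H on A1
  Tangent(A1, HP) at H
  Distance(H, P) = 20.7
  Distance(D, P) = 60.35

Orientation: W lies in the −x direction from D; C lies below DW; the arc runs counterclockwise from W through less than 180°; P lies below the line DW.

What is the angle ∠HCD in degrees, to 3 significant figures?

174°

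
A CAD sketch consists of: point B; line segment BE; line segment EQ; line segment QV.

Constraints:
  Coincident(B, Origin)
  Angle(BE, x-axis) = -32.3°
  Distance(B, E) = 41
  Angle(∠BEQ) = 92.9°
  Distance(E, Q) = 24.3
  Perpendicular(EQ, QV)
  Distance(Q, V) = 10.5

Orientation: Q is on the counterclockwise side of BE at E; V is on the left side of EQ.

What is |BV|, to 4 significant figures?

40.28

B is at the origin; BE runs at -32.3° with length 41.0, so E = 41.0·(cos -32.3°, sin -32.3°) = (34.66, -21.91). ∠BEQ = 92.9°, so EQ runs at -32.3° + (180° − 92.9°) = 54.80° from the x-axis; with |EQ| = 24.3, Q = E + 24.3·(cos 54.80°, sin 54.80°) = (48.66, -2.052). The perpendicularity gives QV at right angles to EQ; with |QV| = 10.5 on the left of EQ, V = Q + 10.5·(-0.8171, 0.5764) = (40.08, 4.001). Then |BV| = |V − B| = 40.28.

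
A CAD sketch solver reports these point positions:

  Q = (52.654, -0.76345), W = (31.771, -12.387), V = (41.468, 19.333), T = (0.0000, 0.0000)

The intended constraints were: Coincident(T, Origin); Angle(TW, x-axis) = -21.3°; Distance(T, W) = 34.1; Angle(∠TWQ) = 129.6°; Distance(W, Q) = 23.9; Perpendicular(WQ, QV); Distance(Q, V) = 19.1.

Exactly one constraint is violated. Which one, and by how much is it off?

Distance(Q, V) = 19.1 — off by 3.90.

T = (0.00, 0.00) ✓; TW at -21.30° ✓; |TW| = 34.10 ✓; ∠TWQ = 129.6° ✓; |WQ| = 23.90 ✓; ∠(WQ, QV) = 90.00° ✓; |QV| = 23.00 ✗.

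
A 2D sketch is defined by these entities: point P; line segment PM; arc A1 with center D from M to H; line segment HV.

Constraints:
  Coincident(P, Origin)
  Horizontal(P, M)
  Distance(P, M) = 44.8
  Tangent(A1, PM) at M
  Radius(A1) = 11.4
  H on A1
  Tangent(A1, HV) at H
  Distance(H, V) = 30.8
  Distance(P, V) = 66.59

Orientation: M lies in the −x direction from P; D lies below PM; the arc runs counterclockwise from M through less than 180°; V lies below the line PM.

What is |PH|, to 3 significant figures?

57.6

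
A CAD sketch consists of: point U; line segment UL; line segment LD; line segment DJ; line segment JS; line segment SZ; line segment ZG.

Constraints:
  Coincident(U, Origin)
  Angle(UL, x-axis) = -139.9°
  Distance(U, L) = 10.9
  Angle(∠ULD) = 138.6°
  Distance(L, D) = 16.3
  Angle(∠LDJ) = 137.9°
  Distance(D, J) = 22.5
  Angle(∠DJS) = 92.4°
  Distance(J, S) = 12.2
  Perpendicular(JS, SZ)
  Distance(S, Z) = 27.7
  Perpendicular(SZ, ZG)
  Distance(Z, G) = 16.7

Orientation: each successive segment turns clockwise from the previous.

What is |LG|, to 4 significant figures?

15.77

U is at the origin; UL runs at -139.9° with length 10.9, so L = (-8.338, -7.021). ∠ULD = 138.6° gives LD at 178.7° from the x-axis; with |LD| = 16.3, D = (-24.63, -6.651). ∠LDJ = 137.9° gives DJ at 136.6° from the x-axis; with |DJ| = 22.5, J = (-40.98, 8.808). ∠DJS = 92.4° gives JS at 49.00° from the x-axis; with |JS| = 12.2, S = (-32.98, 18.02). The perpendicularity gives SZ at right angles to JS, so SZ runs at -41.00°; with |SZ| = 27.7, Z = (-12.07, -0.1571). SZ ⟂ ZG, so ZG runs at -131.0°; with |ZG| = 16.7, G = (-23.03, -12.76). Then |LG| = |G − L| = 15.77.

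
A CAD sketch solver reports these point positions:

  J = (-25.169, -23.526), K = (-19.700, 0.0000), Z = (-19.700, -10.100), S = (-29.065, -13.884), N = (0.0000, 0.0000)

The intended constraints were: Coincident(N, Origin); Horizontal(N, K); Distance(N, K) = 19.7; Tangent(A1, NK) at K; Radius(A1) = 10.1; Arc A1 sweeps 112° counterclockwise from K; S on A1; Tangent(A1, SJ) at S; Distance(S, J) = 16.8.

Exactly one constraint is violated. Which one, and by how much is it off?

Distance(S, J) = 16.8 — off by 6.40.

N = (0.00, 0.00) ✓; N.y = 0.00, K.y = 0.00 ✓; |NK| = 19.70 ✓; ∠(ZK, KN) = 90.00° ✓; |ZK| = 10.10 ✓; bearing(Z→S) − bearing(Z→K) = 112.0° ✓; |ZS| = 10.10 ✓; ∠(ZS, SJ) = 90.00° ✓; |SJ| = 10.40 ✗.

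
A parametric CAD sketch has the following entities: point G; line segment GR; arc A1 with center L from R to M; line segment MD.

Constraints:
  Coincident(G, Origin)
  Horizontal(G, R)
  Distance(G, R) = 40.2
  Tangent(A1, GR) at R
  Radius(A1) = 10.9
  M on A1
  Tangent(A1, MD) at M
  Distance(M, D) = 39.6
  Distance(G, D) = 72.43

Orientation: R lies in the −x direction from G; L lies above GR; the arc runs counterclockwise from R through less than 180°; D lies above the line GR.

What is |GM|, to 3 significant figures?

35.2

G is at the origin; GR is horizontal with |GR| = 40.2 and R on the −x side, so R = (-40.2, 0.00). The tangent condition forces LR to be normal to GR, so L = R + (0, 10.9) = (-40.2, 10.9). Since LM ⟂ MD (tangency), |LD| = √(10.9² + 39.6²) = 41.1 regardless of where M sits on A1. So D lies on both circle(G, 72.43) and circle(L, 41.1); the above-GR intersection is D = (-52.2, 50.2). M is the foot of the tangent from D: M = (-31.0, 16.7).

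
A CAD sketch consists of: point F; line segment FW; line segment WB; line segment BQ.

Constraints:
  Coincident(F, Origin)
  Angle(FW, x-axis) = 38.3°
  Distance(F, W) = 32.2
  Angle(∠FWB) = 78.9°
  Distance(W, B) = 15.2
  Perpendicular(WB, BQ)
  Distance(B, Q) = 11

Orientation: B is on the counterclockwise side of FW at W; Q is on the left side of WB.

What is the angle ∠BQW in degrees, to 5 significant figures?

54.107°

F is at the origin; FW runs at 38.3° with length 32.2, so W = 32.2·(cos 38.3°, sin 38.3°) = (25.270, 19.957). ∠FWB = 78.9°, so WB runs at 38.3° + (180° − 78.9°) = 139.40° from the x-axis; with |WB| = 15.2, B = W + 15.2·(cos 139.40°, sin 139.40°) = (13.729, 29.849). WB ⟂ BQ; with |BQ| = 11.0 on the left of WB, Q = B + 11.0·(-0.65077, -0.75927) = (6.5704, 21.497). Then cos ∠BQW = QB·QW / (|QB||QW|), giving 54.107°.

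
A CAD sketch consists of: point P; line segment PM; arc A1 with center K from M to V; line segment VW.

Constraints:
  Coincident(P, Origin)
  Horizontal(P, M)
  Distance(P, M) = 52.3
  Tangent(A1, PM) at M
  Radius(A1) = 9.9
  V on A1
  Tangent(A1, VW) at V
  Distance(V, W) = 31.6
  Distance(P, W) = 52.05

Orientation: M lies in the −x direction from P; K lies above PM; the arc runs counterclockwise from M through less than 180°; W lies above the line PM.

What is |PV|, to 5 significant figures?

43.344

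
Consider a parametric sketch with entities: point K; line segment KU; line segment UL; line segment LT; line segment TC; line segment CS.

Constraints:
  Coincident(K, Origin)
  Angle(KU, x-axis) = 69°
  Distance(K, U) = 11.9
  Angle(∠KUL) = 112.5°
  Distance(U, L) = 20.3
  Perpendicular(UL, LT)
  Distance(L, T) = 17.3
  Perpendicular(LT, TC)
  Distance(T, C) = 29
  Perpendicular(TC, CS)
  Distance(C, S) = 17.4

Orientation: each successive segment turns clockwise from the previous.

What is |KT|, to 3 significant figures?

25.6

K is at the origin; KU runs at 69.0° with length 11.9, so U = (4.26, 11.1). ∠KUL = 112.5° gives UL at 1.50° from the x-axis; with |UL| = 20.3, L = (24.6, 11.6). UL ⟂ LT, so LT runs at -88.5°; with |LT| = 17.3, T = (25.0, -5.65). Then |KT| = |T − K| = 25.6.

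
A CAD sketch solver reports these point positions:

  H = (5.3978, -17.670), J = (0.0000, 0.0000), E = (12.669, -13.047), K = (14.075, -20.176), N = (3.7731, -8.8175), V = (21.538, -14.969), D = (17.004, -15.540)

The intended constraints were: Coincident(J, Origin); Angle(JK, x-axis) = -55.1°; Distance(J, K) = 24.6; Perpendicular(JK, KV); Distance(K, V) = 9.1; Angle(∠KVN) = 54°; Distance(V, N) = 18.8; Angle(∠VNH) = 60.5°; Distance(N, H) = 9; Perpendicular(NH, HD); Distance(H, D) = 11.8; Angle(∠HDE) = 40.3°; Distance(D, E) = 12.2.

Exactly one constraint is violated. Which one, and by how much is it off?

Distance(D, E) = 12.2 — off by 7.20.

J = (0.00, 0.00) ✓; JK at -55.10° ✓; |JK| = 24.60 ✓; ∠(JK, KV) = 90.00° ✓; |KV| = 9.100 ✓; ∠KVN = 54.00° ✓; |VN| = 18.80 ✓; ∠VNH = 60.50° ✓; |NH| = 9.000 ✓; ∠(NH, HD) = 90.00° ✓; |HD| = 11.80 ✓; ∠HDE = 40.30° ✓; |DE| = 5.001 ✗.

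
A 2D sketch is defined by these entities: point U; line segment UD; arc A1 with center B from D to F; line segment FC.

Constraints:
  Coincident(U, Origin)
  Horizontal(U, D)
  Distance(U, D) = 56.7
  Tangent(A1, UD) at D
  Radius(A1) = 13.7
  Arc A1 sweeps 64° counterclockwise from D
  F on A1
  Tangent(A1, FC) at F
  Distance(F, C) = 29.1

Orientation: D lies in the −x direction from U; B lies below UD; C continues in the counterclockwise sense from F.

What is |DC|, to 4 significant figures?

42.12

U is at the origin; U and D share the same y with |UD| = 56.7 and D on the −x side, so D = (-56.70, 0.000). The tangent condition forces BD to be normal to UD, so B = D + (0, -13.7) = (-56.70, -13.70). On A1, D sits at bearing 90° from B; a 64° counterclockwise sweep puts F at bearing 154°, so F = B + 13.7·(cos 154°, sin 154°) = (-69.01, -7.694). Since A1 is tangent to FC there, BF ⟂ FC, so FC runs along (−sin 154°, cos 154°); with |FC| = 29.1, C = (-81.77, -33.85). Then |DC| = |C − D| = 42.12.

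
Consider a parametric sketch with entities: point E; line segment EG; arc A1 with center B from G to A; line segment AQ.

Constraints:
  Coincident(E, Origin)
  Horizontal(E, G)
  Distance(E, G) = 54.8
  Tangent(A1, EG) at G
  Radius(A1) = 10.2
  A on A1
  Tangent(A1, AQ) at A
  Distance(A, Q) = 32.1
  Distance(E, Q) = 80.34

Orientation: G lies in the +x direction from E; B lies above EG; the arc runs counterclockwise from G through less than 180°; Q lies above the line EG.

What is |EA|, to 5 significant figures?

65.495

E is at the origin; EG is horizontal with |EG| = 54.8 and G on the +x side, so G = (54.800, 0.0000). A1 meets EG tangentially, so BG is at right angles to EG, so B = G + (0, 10.2) = (54.800, 10.200). Since BA ⟂ AQ (tangency), |BQ| = √(10.2² + 32.1²) = 33.682 regardless of where A sits on A1. So Q lies on both circle(E, 80.34) and circle(B, 33.682); the above-EG intersection is Q = (69.336, 40.583). A is the foot of the tangent from Q: A = (64.902, 8.7911).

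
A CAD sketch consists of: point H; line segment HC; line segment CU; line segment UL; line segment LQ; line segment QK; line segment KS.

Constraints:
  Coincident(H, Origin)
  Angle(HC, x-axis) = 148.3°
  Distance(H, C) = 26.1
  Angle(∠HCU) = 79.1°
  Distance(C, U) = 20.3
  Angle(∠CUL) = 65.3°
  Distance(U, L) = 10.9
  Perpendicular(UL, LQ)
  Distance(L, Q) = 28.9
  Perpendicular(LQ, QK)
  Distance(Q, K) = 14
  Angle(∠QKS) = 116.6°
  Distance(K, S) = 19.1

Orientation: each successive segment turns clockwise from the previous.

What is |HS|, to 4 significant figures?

42.24

LQ is perpendicular to QK, so QK runs at 112.7°; with |QK| = 14.0, K = (-36.32, 20.36). ∠QKS = 116.6° gives KS at 49.30° from the x-axis; with |KS| = 19.1, S = (-23.87, 34.85). Then |HS| = |S − H| = 42.24.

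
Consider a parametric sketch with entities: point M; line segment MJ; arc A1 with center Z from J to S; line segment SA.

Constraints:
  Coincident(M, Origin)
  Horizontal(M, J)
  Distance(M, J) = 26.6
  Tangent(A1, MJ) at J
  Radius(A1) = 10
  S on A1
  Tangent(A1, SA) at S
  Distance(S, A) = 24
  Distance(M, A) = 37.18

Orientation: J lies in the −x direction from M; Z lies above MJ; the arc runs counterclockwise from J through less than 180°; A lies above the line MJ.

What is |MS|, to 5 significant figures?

19.214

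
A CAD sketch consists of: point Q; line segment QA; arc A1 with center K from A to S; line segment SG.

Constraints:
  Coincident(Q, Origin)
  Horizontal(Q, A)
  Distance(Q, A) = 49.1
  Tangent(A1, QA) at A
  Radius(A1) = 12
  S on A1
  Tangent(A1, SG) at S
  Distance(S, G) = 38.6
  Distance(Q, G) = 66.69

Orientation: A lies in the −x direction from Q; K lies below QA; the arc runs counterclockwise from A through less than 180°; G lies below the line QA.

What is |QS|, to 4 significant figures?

62.27

Q is at the origin; Q and A share the same y with |QA| = 49.1 and A on the −x side, so A = (-49.10, 0.000). Tangency of A1 to QA means the radius KA is perpendicular to QA, so K = A + (0, -12) = (-49.10, -12.00). Since KS ⟂ SG (tangency), |KG| = √(12.0² + 38.6²) = 40.42 regardless of where S sits on A1. So G lies on both circle(Q, 66.69) and circle(K, 40.42); the below-QA intersection is G = (-42.01, -51.80). S is the foot of the tangent from G: S = (-59.76, -17.52).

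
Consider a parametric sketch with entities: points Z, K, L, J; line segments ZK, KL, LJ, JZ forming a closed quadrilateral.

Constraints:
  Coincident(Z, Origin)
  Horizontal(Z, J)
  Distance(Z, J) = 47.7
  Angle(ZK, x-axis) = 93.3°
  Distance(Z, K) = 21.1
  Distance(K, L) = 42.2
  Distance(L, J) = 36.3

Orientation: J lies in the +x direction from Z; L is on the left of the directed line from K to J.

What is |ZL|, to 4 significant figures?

52.17

Checks: |KL| = 42.20 ✓; |LJ| = 36.30 ✓.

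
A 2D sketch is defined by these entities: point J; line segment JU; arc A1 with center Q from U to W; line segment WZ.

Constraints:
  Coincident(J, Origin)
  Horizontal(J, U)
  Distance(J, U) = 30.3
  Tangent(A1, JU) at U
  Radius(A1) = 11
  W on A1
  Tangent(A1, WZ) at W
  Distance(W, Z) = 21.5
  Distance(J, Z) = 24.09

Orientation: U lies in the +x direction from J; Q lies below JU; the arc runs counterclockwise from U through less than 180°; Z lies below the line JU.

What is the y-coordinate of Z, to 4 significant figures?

-22.35

J is at the origin; J and U share the same y with |JU| = 30.3 and U on the +x side, so U = (30.30, 0.000). The tangent condition forces QU to be normal to JU, so Q = U + (0, -11) = (30.30, -11.00). Since QW ⟂ WZ (tangency), |QZ| = √(11.0² + 21.5²) = 24.15 regardless of where W sits on A1. So Z lies on both circle(J, 24.09) and circle(Q, 24.15); the below-JU intersection is Z = (8.984, -22.35). W is the foot of the tangent from Z: W = (21.27, -4.712).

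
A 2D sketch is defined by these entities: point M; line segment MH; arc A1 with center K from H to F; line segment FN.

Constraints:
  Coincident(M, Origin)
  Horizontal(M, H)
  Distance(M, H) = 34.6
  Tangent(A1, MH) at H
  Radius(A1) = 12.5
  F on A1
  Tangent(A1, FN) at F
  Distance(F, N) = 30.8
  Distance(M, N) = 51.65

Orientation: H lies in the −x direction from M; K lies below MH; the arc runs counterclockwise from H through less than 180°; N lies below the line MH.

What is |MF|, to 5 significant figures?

48.871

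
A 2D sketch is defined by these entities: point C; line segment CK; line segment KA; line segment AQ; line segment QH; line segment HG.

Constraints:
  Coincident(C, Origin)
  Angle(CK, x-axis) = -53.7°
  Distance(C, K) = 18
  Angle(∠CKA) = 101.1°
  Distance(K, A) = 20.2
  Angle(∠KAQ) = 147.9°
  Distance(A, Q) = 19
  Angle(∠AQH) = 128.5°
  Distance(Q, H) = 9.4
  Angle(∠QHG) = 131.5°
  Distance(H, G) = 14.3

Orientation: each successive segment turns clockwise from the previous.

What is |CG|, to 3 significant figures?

33.6

C is at the origin; CK runs at -53.7° with length 18.0, so K = (10.7, -14.5). ∠CKA = 101.1° gives KA at -133° from the x-axis; with |KA| = 20.2, A = (-3.02, -29.4). ∠KAQ = 147.9° gives AQ at -165° from the x-axis; with |AQ| = 19.0, Q = (-21.3, -34.4). ∠AQH = 128.5° gives QH at 144° from the x-axis; with |QH| = 9.4, H = (-28.9, -28.8). ∠QHG = 131.5° gives HG at 95.3° from the x-axis; with |HG| = 14.3, G = (-30.2, -14.6). Then |CG| = |G − C| = 33.6.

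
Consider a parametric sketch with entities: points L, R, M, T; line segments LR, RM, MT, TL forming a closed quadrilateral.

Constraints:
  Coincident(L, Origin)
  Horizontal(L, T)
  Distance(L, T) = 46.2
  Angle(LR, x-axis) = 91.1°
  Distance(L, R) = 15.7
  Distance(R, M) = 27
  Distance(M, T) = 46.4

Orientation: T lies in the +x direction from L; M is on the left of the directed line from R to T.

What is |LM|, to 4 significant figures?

40.12

Checks: |RM| = 27.00 ✓; |MT| = 46.40 ✓.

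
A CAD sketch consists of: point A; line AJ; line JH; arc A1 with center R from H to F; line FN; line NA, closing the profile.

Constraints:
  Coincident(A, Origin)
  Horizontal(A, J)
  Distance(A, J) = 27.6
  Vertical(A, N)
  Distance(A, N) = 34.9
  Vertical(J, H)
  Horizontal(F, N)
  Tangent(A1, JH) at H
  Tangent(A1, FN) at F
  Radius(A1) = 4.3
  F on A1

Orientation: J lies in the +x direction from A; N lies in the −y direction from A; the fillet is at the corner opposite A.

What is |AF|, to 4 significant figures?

41.96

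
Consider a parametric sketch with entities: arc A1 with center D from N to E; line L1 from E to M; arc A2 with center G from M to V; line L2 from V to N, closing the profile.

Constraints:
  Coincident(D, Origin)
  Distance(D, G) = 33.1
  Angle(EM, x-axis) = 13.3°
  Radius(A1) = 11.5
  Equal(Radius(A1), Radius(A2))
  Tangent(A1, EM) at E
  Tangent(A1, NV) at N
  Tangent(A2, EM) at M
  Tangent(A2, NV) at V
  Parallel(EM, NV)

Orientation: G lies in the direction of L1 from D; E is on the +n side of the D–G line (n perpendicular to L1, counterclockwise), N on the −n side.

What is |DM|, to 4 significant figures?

35.04

Tangency of A1 to both parallel lines with radius 11.5 puts E and N at D ± 11.5·n: E = (-2.646, 11.19), N = (2.646, -11.19). Equal radii place M and V the same way about G: M = G + 11.5·n = (29.57, 18.81), V = G − 11.5·n = (34.86, -3.577). Then |DM| = |M − D| = 35.04.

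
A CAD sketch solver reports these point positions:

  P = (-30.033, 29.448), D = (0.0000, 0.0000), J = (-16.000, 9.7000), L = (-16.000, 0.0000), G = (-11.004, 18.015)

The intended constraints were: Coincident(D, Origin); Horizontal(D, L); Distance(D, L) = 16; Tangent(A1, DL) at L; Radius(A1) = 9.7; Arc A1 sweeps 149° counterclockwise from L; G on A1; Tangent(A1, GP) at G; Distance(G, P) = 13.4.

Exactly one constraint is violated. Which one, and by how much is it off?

Distance(G, P) = 13.4 — off by 8.80.

D = (0.00, 0.00) ✓; D.y = 0.00, L.y = 0.00 ✓; |DL| = 16.00 ✓; ∠(JL, LD) = 90.00° ✓; |JL| = 9.700 ✓; bearing(J→G) − bearing(J→L) = 149.0° ✓; |JG| = 9.700 ✓; ∠(JG, GP) = 90.00° ✓; |GP| = 22.20 ✗.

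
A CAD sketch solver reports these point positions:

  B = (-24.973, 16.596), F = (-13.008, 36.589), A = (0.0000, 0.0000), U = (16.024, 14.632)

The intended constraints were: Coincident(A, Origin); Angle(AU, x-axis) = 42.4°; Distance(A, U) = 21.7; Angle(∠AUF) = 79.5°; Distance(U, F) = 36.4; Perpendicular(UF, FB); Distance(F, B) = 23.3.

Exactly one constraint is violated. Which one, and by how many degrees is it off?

Perpendicular(UF, FB) — off by 6.20°.

A = (0.00, 0.00) ✓; AU at 42.40° ✓; |AU| = 21.70 ✓; ∠AUF = 79.50° ✓; |UF| = 36.40 ✓; ∠(UF, FB) = 96.20° ✗; |FB| = 23.30 ✓.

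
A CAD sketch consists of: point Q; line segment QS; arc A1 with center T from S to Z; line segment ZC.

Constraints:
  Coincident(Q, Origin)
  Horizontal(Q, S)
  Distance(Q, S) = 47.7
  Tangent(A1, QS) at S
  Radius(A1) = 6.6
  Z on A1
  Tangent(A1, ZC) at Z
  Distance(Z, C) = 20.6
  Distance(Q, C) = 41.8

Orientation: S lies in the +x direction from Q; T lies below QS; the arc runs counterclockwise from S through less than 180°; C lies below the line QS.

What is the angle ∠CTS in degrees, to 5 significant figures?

142.19°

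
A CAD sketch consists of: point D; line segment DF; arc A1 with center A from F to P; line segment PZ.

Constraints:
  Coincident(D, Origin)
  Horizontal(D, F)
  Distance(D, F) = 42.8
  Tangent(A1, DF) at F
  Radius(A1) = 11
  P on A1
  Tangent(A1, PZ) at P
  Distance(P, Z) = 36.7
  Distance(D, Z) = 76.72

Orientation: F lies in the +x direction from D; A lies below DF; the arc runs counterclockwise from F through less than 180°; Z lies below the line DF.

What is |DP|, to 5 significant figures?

40.480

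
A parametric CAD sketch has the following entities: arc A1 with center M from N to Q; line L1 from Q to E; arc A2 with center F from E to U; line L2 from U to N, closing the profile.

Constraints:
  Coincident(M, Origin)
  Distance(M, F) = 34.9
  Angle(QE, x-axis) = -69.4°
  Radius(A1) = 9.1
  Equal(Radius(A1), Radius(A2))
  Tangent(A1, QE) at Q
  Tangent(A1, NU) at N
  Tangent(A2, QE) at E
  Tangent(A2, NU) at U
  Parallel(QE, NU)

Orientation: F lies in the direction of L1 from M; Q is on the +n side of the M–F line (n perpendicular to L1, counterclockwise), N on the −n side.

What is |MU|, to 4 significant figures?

36.07

Tangency of A1 to both parallel lines with radius 9.1 puts Q and N at M ± 9.1·n: Q = (8.518, 3.202), N = (-8.518, -3.202). Equal radii place E and U the same way about F: E = F + 9.1·n = (20.80, -29.47), U = F − 9.1·n = (3.761, -35.87). Then |MU| = |U − M| = 36.07.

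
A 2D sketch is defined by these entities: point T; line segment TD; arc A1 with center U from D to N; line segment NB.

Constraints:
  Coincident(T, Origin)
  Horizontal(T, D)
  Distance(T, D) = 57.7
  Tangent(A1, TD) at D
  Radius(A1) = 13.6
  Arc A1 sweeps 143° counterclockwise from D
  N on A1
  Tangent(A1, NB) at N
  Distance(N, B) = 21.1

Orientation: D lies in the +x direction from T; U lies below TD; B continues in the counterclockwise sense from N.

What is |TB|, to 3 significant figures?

76.1

On A1, D sits at bearing 90° from U; a 143° counterclockwise sweep puts N at bearing 233°, so N = U + 13.6·(cos 233°, sin 233°) = (49.5, -24.5). Tangency of A1 to NB means the radius UN is perpendicular to NB, so NB runs along (−sin 233°, cos 233°); with |NB| = 21.1, B = (66.4, -37.2). Then |TB| = |B − T| = 76.1.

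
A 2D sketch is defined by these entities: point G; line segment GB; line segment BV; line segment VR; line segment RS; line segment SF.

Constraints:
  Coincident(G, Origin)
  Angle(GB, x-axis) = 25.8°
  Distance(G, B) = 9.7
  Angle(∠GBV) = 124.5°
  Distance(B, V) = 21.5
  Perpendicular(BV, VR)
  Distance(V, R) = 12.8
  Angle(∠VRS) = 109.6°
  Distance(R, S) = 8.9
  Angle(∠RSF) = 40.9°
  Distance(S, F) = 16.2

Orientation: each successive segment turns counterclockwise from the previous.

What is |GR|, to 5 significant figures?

27.419

∠GBV = 124.5° gives BV at 81.300° from the x-axis; with |BV| = 21.5, V = (11.985, 25.474). BV is perpendicular to VR, so VR runs at 171.30°; with |VR| = 12.8, R = (-0.66752, 27.410). Then |GR| = |R − G| = 27.419.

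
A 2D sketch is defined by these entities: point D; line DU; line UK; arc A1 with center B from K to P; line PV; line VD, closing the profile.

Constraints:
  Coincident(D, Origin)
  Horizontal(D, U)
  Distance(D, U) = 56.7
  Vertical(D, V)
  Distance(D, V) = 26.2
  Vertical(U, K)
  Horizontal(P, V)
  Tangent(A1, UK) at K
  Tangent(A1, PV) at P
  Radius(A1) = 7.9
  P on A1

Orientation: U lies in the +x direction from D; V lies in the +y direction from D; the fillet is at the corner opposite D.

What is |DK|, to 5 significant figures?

59.580

The virtual corner opposite D is at (56.700, 26.200). Tangency of A1 to UK means the radius BK is perpendicular to UK and the tangent condition forces BP to be normal to PV, with radius 7.9, so the center B sits 7.9 in from both sides at B = (48.800, 18.300). That places the tangent points at K = (56.700, 18.300) on UK and P = (48.800, 26.200) on PV. Then |DK| = |K − D| = 59.580.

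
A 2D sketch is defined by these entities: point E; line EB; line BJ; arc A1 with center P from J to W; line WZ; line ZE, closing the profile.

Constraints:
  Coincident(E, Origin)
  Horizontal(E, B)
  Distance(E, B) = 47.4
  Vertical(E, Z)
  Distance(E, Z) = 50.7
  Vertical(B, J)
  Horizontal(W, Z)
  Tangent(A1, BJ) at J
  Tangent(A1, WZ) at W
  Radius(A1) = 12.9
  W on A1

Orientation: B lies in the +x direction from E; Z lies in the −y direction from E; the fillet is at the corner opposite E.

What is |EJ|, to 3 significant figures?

60.6

E is at the origin; E and B share the same y with |EB| = 47.4 and B on the +x side, so B = (47.4, 0.00). E and Z share the same x with |EZ| = 50.7 and Z on the −y side, so Z = (0.00, -50.7). The virtual corner opposite E is at (47.4, -50.7). Tangency of A1 to BJ means the radius PJ is perpendicular to BJ and the tangent condition forces PW to be normal to WZ, with radius 12.9, so the center P sits 12.9 in from both sides at P = (34.5, -37.8). That places the tangent points at J = (47.4, -37.8) on BJ and W = (34.5, -50.7) on WZ. Then |EJ| = |J − E| = 60.6.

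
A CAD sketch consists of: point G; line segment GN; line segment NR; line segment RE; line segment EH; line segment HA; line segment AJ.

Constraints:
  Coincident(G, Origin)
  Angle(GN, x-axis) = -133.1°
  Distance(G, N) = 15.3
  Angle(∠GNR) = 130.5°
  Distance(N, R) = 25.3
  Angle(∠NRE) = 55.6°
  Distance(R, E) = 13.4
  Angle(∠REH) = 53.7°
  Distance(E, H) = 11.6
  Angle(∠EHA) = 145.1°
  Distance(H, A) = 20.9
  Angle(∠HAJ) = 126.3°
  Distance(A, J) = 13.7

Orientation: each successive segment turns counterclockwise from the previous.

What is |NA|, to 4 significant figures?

27.96

G is at the origin; GN runs at -133.1° with length 15.3, so N = (-10.45, -11.17). ∠GNR = 130.5° gives NR at -83.60° from the x-axis; with |NR| = 25.3, R = (-7.634, -36.31). ∠NRE = 55.6° gives RE at 40.80° from the x-axis; with |RE| = 13.4, E = (2.510, -27.56). ∠REH = 53.7° gives EH at 167.1° from the x-axis; with |EH| = 11.6, H = (-8.797, -24.97). ∠EHA = 145.1° gives HA at -158.0° from the x-axis; with |HA| = 20.9, A = (-28.18, -32.80). Then |NA| = |A − N| = 27.96.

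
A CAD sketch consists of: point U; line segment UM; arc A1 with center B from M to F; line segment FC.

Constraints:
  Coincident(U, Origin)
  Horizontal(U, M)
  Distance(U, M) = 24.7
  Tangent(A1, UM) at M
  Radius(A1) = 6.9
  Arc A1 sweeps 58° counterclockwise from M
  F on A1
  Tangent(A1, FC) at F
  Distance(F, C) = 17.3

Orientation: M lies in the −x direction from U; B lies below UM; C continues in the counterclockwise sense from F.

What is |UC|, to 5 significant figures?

43.572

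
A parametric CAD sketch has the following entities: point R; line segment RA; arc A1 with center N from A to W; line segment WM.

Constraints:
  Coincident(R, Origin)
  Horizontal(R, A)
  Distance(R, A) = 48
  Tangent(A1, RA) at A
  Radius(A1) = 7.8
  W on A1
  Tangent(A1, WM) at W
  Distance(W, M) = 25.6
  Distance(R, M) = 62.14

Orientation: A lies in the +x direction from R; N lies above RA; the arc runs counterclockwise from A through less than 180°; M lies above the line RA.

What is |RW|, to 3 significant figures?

56.4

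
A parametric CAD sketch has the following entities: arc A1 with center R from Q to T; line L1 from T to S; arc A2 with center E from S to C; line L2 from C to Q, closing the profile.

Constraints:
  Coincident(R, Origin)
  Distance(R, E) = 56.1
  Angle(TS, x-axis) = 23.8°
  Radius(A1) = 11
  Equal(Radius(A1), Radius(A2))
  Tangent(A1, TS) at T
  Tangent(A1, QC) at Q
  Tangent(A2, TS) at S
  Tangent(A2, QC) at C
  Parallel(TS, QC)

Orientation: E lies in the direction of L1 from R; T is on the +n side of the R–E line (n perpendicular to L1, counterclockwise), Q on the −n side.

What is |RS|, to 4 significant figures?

57.17

Tangency of A1 to both parallel lines with radius 11.0 puts T and Q at R ± 11.0·n: T = (-4.439, 10.06), Q = (4.439, -10.06). Equal radii place S and C the same way about E: S = E + 11.0·n = (46.89, 32.70), C = E − 11.0·n = (55.77, 12.57). Then |RS| = |S − R| = 57.17.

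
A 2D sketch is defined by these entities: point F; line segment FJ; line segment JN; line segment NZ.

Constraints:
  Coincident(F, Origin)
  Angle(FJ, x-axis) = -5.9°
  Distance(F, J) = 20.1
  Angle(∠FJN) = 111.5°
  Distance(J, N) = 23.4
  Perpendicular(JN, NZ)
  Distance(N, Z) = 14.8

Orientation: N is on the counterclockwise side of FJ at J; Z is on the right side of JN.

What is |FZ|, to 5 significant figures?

45.486

F is at the origin; FJ runs at -5.9° with length 20.1, so J = 20.1·(cos -5.9°, sin -5.9°) = (19.994, -2.0661). ∠FJN = 111.5°, so JN runs at -5.9° + (180° − 111.5°) = 62.600° from the x-axis; with |JN| = 23.4, N = J + 23.4·(cos 62.600°, sin 62.600°) = (30.762, 18.709). JN is perpendicular to NZ; with |NZ| = 14.8 on the right of JN, Z = N + 14.8·(0.88782, -0.46020) = (43.902, 11.898). Then |FZ| = |Z − F| = 45.486.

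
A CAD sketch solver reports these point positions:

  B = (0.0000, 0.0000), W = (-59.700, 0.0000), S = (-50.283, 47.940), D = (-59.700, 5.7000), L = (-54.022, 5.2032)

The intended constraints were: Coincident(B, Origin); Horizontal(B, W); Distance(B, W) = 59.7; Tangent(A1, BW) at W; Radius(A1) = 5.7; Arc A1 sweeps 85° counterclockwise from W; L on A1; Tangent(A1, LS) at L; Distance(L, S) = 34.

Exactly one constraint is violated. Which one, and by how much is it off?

Distance(L, S) = 34 — off by 8.90.

B = (0.00, 0.00) ✓; B.y = 0.00, W.y = 0.00 ✓; |BW| = 59.70 ✓; ∠(DW, WB) = 90.00° ✓; |DW| = 5.700 ✓; bearing(D→L) − bearing(D→W) = 85.00° ✓; |DL| = 5.700 ✓; ∠(DL, LS) = 90.00° ✓; |LS| = 42.90 ✗.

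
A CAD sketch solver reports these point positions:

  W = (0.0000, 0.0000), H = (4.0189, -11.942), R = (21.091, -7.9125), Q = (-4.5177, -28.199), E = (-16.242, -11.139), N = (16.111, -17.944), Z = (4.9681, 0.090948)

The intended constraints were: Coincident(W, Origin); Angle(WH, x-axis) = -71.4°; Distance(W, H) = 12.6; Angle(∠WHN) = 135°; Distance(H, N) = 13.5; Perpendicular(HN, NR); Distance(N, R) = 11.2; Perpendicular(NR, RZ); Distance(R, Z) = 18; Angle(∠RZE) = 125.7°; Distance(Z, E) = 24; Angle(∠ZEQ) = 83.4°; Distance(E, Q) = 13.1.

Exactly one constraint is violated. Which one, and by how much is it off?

Distance(E, Q) = 13.1 — off by 7.60.

W = (0.00, 0.00) ✓; WH at -71.40° ✓; |WH| = 12.60 ✓; ∠WHN = 135.0° ✓; |HN| = 13.50 ✓; ∠(HN, NR) = 90.00° ✓; |NR| = 11.20 ✓; ∠(NR, RZ) = 90.00° ✓; |RZ| = 18.00 ✓; ∠RZE = 125.7° ✓; |ZE| = 24.00 ✓; ∠ZEQ = 83.40° ✓; |EQ| = 20.70 ✗.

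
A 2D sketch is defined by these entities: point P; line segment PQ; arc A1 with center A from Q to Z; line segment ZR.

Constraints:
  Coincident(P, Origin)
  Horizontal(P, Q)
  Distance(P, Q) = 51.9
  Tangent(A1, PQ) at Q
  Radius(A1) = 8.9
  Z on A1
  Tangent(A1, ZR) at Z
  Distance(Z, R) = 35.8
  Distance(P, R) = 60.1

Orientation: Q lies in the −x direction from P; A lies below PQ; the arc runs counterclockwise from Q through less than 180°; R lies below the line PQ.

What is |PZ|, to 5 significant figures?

61.017

P is at the origin; PQ is horizontal with |PQ| = 51.9 and Q on the −x side, so Q = (-51.900, 0.0000). Since A1 is tangent to PQ there, AQ ⟂ PQ, so A = Q + (0, -8.9) = (-51.900, -8.9000). Since AZ ⟂ ZR (tangency), |AR| = √(8.9² + 35.8²) = 36.890 regardless of where Z sits on A1. So R lies on both circle(P, 60.1) and circle(A, 36.890); the below-PQ intersection is R = (-40.839, -44.093). Z is the foot of the tangent from R: Z = (-59.496, -13.538).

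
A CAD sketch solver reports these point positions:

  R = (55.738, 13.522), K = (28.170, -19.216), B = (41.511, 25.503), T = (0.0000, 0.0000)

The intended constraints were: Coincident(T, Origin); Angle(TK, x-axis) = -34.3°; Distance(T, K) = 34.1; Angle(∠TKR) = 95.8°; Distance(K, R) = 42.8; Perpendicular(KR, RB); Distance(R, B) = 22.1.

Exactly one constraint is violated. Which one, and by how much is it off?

Distance(R, B) = 22.1 — off by 3.50.

T = (0.00, 0.00) ✓; TK at -34.30° ✓; |TK| = 34.10 ✓; ∠TKR = 95.80° ✓; |KR| = 42.80 ✓; ∠(KR, RB) = 90.00° ✓; |RB| = 18.60 ✗.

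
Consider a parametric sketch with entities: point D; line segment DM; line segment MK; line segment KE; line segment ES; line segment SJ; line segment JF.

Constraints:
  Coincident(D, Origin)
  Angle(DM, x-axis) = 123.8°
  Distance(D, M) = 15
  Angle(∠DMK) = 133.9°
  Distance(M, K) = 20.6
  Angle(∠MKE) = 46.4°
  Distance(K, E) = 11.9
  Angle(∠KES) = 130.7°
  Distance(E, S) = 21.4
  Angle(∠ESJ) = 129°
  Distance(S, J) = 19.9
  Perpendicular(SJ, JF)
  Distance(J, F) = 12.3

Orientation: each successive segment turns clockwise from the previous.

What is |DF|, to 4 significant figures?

26.60

D is at the origin; DM runs at 123.8° with length 15.0, so M = (-8.344, 12.46). ∠DMK = 133.9° gives MK at 77.70° from the x-axis; with |MK| = 20.6, K = (-3.956, 32.59). ∠MKE = 46.4° gives KE at -55.90° from the x-axis; with |KE| = 11.9, E = (2.716, 22.74). ∠KES = 130.7° gives ES at -105.2° from the x-axis; with |ES| = 21.4, S = (-2.895, 2.087). ∠ESJ = 129.0° gives SJ at -156.2° from the x-axis; with |SJ| = 19.9, J = (-21.10, -5.944). The perpendicularity gives JF at right angles to SJ, so JF runs at 113.8°; with |JF| = 12.3, F = (-26.07, 5.310). Then |DF| = |F − D| = 26.60.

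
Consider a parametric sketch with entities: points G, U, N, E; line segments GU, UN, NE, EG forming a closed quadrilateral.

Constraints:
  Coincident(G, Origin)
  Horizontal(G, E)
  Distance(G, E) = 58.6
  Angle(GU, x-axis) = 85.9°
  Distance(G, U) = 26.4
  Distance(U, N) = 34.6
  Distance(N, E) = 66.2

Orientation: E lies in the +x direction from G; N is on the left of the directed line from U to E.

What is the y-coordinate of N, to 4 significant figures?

54.83

G is at the origin; G and E share the same y with |GE| = 58.6 and E in +x, so E = (58.6, 0). GU runs at 85.9° with |GU| = 26.4, so U = (1.888, 26.33). N is determined by |UN| = 34.6 and |NE| = 66.2 together: it lies at the intersection of circle(U, 34.6) and circle(E, 66.2). With |UE| = 62.53, the foot of the radical line on UE is 5.793 from U and the perpendicular offset is √(34.6² − 5.793²) = 34.11. Taking the left-of-UE solution: N = (21.51, 54.83).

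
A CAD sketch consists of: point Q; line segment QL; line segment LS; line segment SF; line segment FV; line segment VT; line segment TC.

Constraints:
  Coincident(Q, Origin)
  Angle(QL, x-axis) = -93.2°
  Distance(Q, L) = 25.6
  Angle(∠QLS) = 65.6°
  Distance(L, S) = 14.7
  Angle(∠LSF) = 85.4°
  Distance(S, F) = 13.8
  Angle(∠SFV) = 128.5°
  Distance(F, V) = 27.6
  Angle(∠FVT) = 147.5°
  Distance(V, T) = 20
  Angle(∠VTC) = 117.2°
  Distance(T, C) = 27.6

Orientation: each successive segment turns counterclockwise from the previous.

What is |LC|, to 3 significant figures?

42.9

Q is at the origin; QL runs at -93.2° with length 25.6, so L = (-1.43, -25.6). ∠QLS = 65.6° gives LS at 21.2° from the x-axis; with |LS| = 14.7, S = (12.3, -20.2). ∠LSF = 85.4° gives SF at 116° from the x-axis; with |SF| = 13.8, F = (6.27, -7.82). ∠SFV = 128.5° gives FV at 167° from the x-axis; with |FV| = 27.6, V = (-20.7, -1.75). ∠FVT = 147.5° gives VT at -160° from the x-axis; with |VT| = 20.0, T = (-39.5, -8.53). ∠VTC = 117.2° gives TC at -97.4° from the x-axis; with |TC| = 27.6, C = (-43.0, -35.9). Then |LC| = |C − L| = 42.9.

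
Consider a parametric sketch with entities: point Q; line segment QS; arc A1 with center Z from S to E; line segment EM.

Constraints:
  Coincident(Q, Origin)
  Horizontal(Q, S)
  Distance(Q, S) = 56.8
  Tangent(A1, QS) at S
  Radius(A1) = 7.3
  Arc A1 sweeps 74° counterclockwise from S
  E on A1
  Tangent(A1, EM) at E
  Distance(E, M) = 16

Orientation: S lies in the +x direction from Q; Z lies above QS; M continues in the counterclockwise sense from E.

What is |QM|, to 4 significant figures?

71.29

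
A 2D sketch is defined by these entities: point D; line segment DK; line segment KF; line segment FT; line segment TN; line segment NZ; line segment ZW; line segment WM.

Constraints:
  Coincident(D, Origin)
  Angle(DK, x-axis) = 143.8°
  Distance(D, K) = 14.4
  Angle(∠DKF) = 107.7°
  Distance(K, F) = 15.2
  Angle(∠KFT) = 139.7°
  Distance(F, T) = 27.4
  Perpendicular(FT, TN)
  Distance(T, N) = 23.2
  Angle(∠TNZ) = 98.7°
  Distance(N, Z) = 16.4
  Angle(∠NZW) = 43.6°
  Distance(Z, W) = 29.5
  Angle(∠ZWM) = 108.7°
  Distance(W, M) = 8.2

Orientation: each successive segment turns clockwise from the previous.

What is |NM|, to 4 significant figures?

20.56

D is at the origin; DK runs at 143.8° with length 14.4, so K = (-11.62, 8.505). ∠DKF = 107.7° gives KF at 71.50° from the x-axis; with |KF| = 15.2, F = (-6.797, 22.92). ∠KFT = 139.7° gives FT at 31.20° from the x-axis; with |FT| = 27.4, T = (16.64, 37.11). FT ⟂ TN, so TN runs at -58.80°; with |TN| = 23.2, N = (28.66, 17.27). ∠TNZ = 98.7° gives NZ at -140.1° from the x-axis; with |NZ| = 16.4, Z = (16.08, 6.749). ∠NZW = 43.6° gives ZW at 83.50° from the x-axis; with |ZW| = 29.5, W = (19.42, 36.06). ∠ZWM = 108.7° gives WM at 12.20° from the x-axis; with |WM| = 8.2, M = (27.43, 37.79). Then |NM| = |M − N| = 20.56.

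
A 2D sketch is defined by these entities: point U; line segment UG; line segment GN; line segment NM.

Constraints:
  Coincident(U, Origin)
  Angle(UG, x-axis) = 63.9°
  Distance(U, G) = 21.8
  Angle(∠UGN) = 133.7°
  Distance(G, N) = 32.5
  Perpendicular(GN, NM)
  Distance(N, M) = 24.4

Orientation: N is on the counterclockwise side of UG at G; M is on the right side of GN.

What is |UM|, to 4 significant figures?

62.25

∠UGN = 133.7°, so GN runs at 63.9° + (180° − 133.7°) = 110.2° from the x-axis; with |GN| = 32.5, N = G + 32.5·(cos 110.2°, sin 110.2°) = (-1.632, 50.08). GN is perpendicular to NM; with |NM| = 24.4 on the right of GN, M = N + 24.4·(0.9385, 0.3453) = (21.27, 58.50). Then |UM| = |M − U| = 62.25.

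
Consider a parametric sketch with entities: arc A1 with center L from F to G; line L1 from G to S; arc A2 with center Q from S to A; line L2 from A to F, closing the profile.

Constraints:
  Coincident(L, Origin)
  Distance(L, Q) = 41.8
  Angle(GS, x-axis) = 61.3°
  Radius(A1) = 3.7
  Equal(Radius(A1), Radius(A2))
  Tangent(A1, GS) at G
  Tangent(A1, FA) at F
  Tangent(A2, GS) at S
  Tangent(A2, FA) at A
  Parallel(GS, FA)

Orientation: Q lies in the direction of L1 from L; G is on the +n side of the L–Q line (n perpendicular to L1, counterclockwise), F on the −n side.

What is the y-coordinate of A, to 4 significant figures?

34.89

Tangency of A1 to both parallel lines with radius 3.7 puts G and F at L ± 3.7·n: G = (-3.245, 1.777), F = (3.245, -1.777). Equal radii place S and A the same way about Q: S = Q + 3.7·n = (16.83, 38.44), A = Q − 3.7·n = (23.32, 34.89). So A.y = 34.89.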